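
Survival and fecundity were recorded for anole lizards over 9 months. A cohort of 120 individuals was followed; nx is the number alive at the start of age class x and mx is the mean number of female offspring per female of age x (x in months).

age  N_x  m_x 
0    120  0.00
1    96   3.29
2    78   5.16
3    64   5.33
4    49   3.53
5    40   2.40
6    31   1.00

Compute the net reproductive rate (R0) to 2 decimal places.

lx = nx/n0 = nx/120: 1, 0.8, 0.65, 0.53333…, 0.40833…, 0.33333…, 0.25833…
lx·mx by age: 0, 2.632, 3.354, 2.842667…, 1.441417…, 0.8…, 0.258333…
R0 = Σ lx·mx = 11.328417… → 11.33

11.33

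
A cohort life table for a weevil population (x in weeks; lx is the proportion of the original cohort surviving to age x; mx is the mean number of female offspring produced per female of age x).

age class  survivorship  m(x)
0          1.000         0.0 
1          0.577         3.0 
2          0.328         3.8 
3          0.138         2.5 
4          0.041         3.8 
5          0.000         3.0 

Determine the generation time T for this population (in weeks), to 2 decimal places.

lx·mx: 0, 1.731, 1.2464, 0.345, 0.1558, 0 → R0 = 3.4782
x·lx·mx: 0, 1.731, 2.4928, 1.035, 0.6232, 0 → Σ = 5.882
T = 5.882 / 3.4782 = 1.691105… → 1.69

1.69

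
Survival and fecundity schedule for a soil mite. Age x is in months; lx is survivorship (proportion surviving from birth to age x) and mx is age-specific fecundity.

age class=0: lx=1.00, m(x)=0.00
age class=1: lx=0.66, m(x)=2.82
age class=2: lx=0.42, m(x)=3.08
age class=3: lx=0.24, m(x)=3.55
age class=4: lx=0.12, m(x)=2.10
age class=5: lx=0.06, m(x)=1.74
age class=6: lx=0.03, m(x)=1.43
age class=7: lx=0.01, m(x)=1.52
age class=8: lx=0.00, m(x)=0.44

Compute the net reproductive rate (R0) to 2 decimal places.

4.42

lx·mx by age: 0, 1.8612, 1.2936, 0.852, 0.252, 0.1044, 0.0429, 0.0152, 0
R0 = Σ lx·mx = 4.4213 → 4.42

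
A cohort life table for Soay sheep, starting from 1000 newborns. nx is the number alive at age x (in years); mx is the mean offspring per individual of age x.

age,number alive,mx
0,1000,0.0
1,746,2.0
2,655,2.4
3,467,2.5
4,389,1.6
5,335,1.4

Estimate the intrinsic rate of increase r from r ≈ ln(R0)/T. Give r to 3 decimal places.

0.686

lx = nx/n0 = nx/1000: 1, 0.746, 0.655, 0.467, 0.389, 0.335
R0 = Σ lx·mx = 0 + 1.492 + 1.572 + 1.1675 + 0.6224 + 0.469 = 5.3229
Σ x·lx·mx = 12.9731; T = 12.9731/5.3229 = 2.43722…
r ≈ ln(R0)/T = ln(5.3229)/2.43722… = 0.68603… → 0.686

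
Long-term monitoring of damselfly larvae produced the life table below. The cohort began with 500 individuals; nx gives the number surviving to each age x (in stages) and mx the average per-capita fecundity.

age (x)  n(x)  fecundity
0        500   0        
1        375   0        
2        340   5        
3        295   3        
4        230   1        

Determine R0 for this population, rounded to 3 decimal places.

lx = nx/n0 = nx/500: 1, 0.75, 0.68, 0.59, 0.46
lx·mx by age: 0, 0, 3.4, 1.77, 0.46
R0 = Σ lx·mx = 5.63 → 5.630

5.630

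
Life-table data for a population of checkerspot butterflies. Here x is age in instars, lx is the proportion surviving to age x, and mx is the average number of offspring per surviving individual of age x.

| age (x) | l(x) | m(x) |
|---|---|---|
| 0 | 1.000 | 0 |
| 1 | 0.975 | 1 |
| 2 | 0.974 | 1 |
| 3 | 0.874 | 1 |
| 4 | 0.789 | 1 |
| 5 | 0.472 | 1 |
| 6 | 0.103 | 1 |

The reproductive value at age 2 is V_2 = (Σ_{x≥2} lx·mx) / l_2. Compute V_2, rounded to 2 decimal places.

3.30

lx·mx for x ≥ 2: 0.974, 0.874, 0.789, 0.472, 0.103 → sum = 3.212
V_2 = 3.212 / l_2 = 3.212 / 0.974 = 3.297741… → 3.30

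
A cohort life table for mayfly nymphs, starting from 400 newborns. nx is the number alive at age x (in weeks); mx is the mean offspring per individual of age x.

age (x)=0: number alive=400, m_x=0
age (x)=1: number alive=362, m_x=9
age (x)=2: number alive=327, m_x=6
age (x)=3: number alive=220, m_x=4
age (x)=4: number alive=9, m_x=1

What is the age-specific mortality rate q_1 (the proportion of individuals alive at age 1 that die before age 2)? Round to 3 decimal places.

lx = nx/n0 = nx/400: 1, 0.905, 0.8175, 0.55, 0.0225
q_1 = (l_1 − l_2) / l_1 = (0.905 − 0.8175) / 0.905
     = 0.0875 / 0.905 = 0.096685… → 0.097

0.097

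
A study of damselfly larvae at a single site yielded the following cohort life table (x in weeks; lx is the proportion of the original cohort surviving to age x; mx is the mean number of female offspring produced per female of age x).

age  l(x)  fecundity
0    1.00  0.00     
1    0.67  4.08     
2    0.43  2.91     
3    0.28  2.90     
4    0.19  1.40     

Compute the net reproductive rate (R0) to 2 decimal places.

5.06

lx·mx by age: 0, 2.7336, 1.2513, 0.812, 0.266
R0 = Σ lx·mx = 5.0629 → 5.06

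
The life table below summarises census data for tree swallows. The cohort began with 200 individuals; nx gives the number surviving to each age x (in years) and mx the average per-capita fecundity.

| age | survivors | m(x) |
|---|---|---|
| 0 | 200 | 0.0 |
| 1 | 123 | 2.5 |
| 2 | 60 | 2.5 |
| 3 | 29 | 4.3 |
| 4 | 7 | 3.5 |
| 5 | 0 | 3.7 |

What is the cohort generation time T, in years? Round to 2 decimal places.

lx = nx/n0 = nx/200: 1, 0.615, 0.3, 0.145, 0.035, 0
lx·mx: 0, 1.5375, 0.75, 0.6235, 0.1225, 0 → R0 = 3.0335
x·lx·mx: 0, 1.5375, 1.5, 1.8705, 0.49, 0 → Σ = 5.398
T = 5.398 / 3.0335 = 1.779463… → 1.78

1.78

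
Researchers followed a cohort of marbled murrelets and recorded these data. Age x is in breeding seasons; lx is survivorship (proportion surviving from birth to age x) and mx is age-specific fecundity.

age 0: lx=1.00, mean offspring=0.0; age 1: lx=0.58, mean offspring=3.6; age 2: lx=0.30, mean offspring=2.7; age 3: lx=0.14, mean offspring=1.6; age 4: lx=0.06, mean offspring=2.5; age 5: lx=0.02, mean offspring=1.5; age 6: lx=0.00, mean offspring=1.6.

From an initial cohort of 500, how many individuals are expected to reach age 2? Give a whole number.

Expected survivors = N0 · l_2 = 500 × 0.30 = 150 → 150

150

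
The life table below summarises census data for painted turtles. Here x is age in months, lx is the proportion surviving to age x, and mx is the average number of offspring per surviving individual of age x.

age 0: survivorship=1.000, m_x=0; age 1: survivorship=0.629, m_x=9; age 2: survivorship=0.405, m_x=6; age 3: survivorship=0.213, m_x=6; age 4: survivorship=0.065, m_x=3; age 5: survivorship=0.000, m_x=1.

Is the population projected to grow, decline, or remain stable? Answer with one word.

growing

R0 = Σ lx·mx = 0 + 5.661 + 2.43 + 1.278 + 0.195 + 0 = 9.564
R0 > 1, so the population is growing.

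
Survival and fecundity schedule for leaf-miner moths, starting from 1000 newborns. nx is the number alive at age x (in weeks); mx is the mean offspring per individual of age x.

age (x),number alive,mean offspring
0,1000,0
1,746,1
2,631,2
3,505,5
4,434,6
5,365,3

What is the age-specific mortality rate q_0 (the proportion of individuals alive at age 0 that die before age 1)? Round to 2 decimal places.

0.25

lx = nx/n0 = nx/1000: 1, 0.746, 0.631, 0.505, 0.434, 0.365
q_0 = (l_0 − l_1) / l_0 = (1 − 0.746) / 1
     = 0.254 / 1 = 0.254 → 0.25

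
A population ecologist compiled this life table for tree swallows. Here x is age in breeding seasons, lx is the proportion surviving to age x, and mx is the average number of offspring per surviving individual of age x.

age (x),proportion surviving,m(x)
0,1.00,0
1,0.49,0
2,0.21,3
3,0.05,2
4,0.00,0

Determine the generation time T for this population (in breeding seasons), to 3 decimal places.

2.137

lx·mx: 0, 0, 0.63, 0.1, 0 → R0 = 0.73
x·lx·mx: 0, 0, 1.26, 0.3, 0 → Σ = 1.56
T = 1.56 / 0.73 = 2.136986… → 2.137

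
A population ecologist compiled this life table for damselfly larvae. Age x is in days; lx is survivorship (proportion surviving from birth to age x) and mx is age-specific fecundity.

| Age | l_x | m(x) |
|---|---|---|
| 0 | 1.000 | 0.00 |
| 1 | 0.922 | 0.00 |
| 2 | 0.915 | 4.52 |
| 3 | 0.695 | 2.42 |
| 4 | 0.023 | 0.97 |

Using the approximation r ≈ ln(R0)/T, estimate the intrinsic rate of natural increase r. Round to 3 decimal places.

R0 = Σ lx·mx = 0 + 0 + 4.1358 + 1.6819 + 0.02231 = 5.84001
Σ x·lx·mx = 13.40654; T = 13.40654/5.84001 = 2.29564…
r ≈ ln(R0)/T = ln(5.84001)/2.29564… = 0.76873… → 0.769

0.769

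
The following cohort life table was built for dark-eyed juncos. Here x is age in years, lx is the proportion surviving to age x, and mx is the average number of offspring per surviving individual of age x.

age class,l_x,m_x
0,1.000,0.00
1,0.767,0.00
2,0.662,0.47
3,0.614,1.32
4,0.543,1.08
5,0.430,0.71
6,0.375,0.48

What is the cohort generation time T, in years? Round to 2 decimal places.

lx·mx: 0, 0, 0.31114, 0.81048, 0.58644, 0.3053, 0.18 → R0 = 2.19336
x·lx·mx: 0, 0, 0.62228, 2.43144, 2.34576, 1.5265, 1.08 → Σ = 8.00598
T = 8.00598 / 2.19336 = 3.650098… → 3.65

3.65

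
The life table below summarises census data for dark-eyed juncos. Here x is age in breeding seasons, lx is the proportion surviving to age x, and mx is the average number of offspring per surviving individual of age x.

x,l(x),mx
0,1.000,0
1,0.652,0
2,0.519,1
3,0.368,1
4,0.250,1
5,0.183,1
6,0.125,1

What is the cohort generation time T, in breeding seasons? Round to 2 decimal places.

3.33

lx·mx: 0, 0, 0.519, 0.368, 0.25, 0.183, 0.125 → R0 = 1.445
x·lx·mx: 0, 0, 1.038, 1.104, 1, 0.915, 0.75 → Σ = 4.807
T = 4.807 / 1.445 = 3.326644… → 3.33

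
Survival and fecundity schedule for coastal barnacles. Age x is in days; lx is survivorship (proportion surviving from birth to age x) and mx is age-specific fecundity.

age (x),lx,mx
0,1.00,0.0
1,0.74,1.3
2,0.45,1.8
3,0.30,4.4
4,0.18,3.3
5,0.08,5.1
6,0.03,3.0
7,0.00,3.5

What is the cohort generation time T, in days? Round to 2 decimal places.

2.75

lx·mx: 0, 0.962, 0.81, 1.32, 0.594, 0.408, 0.09, 0 → R0 = 4.184
x·lx·mx: 0, 0.962, 1.62, 3.96, 2.376, 2.04, 0.54, 0 → Σ = 11.498
T = 11.498 / 4.184 = 2.748088… → 2.75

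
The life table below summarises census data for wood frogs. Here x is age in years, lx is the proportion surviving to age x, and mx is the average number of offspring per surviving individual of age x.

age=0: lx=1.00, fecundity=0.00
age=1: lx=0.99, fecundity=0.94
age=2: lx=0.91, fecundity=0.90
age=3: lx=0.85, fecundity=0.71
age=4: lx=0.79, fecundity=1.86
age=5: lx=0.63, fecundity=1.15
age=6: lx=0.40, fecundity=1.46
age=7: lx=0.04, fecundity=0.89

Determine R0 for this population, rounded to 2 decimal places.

lx·mx by age: 0, 0.9306, 0.819, 0.6035, 1.4694, 0.7245, 0.584, 0.0356
R0 = Σ lx·mx = 5.1666 → 5.17

5.17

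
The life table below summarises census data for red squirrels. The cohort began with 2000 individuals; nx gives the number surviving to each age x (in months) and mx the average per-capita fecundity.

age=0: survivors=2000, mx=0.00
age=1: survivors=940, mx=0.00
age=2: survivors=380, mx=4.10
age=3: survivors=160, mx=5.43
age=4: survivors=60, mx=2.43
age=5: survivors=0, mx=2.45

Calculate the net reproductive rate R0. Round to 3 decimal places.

1.286

lx = nx/n0 = nx/2000: 1, 0.47, 0.19, 0.08, 0.03, 0
lx·mx by age: 0, 0, 0.779, 0.4344, 0.0729, 0
R0 = Σ lx·mx = 1.2863 → 1.286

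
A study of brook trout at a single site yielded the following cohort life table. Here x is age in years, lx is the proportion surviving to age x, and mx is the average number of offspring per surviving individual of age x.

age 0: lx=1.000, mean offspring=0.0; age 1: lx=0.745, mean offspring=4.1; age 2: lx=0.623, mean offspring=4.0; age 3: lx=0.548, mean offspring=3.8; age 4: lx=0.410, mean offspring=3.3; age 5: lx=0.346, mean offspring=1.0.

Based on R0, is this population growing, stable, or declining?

R0 = Σ lx·mx = 0 + 3.0545 + 2.492 + 2.0824 + 1.353 + 0.346 = 9.3279
R0 > 1, so the population is growing.

growing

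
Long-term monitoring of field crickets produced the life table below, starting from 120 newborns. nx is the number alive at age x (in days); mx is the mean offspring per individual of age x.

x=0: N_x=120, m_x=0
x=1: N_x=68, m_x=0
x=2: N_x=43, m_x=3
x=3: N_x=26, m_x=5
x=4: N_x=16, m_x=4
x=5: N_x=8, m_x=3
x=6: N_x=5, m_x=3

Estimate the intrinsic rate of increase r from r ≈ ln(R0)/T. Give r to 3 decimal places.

0.359

lx = nx/n0 = nx/120: 1, 0.56667…, 0.35833…, 0.21667…, 0.13333…, 0.06667…, 0.04167…
R0 = Σ lx·mx = 0 + 0 + 1.075… + 1.08333… + 0.53333… + 0.2… + 0.125… = 3.016667…
Σ x·lx·mx = 9.283333…; T = 9.283333…/3.016667… = 3.07735…
r ≈ ln(R0)/T = ln(3.016667…)/3.07735… = 0.3588… → 0.359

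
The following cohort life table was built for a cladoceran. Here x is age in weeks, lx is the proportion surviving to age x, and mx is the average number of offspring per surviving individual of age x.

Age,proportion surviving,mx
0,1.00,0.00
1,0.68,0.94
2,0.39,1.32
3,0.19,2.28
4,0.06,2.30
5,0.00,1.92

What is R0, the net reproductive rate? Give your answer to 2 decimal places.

lx·mx by age: 0, 0.6392, 0.5148, 0.4332, 0.138, 0
R0 = Σ lx·mx = 1.7252 → 1.73

1.73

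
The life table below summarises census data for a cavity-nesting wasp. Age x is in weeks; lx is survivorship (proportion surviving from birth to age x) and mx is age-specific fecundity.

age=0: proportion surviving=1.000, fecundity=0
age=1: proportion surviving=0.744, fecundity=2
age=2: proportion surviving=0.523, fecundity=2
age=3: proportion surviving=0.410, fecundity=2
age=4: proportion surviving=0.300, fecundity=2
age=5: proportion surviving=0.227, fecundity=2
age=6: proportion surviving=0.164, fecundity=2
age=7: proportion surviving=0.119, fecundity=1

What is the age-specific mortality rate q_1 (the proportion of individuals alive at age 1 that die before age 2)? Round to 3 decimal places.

q_1 = (l_1 − l_2) / l_1 = (0.744 − 0.523) / 0.744
     = 0.221 / 0.744 = 0.297043… → 0.297

0.297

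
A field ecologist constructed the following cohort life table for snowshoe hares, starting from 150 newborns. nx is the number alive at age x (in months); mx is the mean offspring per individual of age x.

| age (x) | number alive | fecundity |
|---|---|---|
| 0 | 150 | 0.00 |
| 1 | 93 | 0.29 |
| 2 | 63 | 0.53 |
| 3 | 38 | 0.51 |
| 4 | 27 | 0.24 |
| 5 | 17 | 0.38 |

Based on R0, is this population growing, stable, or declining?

declining

lx = nx/n0 = nx/150: 1, 0.62, 0.42, 0.25333…, 0.18, 0.11333…
R0 = Σ lx·mx = 0 + 0.1798 + 0.2226 + 0.1292… + 0.0432 + 0.043067… = 0.617867…
R0 < 1, so the population is declining.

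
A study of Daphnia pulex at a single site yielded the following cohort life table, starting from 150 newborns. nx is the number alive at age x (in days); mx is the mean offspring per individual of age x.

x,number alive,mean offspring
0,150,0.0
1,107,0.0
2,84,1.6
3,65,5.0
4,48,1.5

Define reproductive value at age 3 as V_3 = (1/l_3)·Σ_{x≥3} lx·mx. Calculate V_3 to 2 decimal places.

lx = nx/n0 = nx/150: 1, 0.71333…, 0.56, 0.43333…, 0.32
lx·mx for x ≥ 3: 2.166667…, 0.48 → sum = 2.646667…
V_3 = 2.646667… / l_3 = 2.646667… / 0.433333… = 6.107692… → 6.11

6.11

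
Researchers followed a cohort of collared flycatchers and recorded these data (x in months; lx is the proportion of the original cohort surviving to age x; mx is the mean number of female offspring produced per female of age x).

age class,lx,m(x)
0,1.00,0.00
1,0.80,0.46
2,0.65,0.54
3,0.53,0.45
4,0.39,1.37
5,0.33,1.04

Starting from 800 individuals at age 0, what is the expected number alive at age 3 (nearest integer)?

424

Expected survivors = N0 · l_3 = 800 × 0.53 = 424 → 424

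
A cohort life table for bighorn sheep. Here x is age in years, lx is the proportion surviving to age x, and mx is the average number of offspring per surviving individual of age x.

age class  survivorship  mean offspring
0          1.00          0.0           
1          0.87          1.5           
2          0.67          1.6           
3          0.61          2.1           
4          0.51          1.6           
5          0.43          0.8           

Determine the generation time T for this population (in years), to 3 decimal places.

lx·mx: 0, 1.305, 1.072, 1.281, 0.816, 0.344 → R0 = 4.818
x·lx·mx: 0, 1.305, 2.144, 3.843, 3.264, 1.72 → Σ = 12.276
T = 12.276 / 4.818 = 2.547945… → 2.548

2.548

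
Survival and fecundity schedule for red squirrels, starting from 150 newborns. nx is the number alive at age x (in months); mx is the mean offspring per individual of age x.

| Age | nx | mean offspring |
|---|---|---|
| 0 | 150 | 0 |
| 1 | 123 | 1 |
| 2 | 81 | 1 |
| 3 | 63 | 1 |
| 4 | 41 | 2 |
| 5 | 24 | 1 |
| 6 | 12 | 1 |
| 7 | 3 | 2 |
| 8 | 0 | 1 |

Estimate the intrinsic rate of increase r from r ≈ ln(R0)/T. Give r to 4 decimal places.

0.3616

lx = nx/n0 = nx/150: 1, 0.82, 0.54, 0.42, 0.27333…, 0.16, 0.08, 0.02, 0
R0 = Σ lx·mx = 0 + 0.82 + 0.54 + 0.42 + 0.54667… + 0.16 + 0.08 + 0.04 + 0 = 2.606667…
Σ x·lx·mx = 6.906667…; T = 6.906667…/2.606667… = 2.64962…
r ≈ ln(R0)/T = ln(2.606667…)/2.64962… = 0.361589… → 0.3616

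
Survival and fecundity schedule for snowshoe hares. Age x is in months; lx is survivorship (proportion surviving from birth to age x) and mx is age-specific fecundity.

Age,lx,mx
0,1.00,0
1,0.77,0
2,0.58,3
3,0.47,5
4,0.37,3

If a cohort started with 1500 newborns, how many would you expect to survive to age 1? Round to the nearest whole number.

1155

Expected survivors = N0 · l_1 = 1500 × 0.77 = 1155 → 1155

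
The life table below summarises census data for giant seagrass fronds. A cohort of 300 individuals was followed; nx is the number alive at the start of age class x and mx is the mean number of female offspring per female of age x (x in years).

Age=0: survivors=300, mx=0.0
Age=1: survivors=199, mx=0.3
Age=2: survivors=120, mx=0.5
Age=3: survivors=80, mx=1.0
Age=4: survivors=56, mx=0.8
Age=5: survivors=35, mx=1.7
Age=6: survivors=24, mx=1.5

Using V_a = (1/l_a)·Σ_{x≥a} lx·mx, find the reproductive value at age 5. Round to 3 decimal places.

2.729

lx = nx/n0 = nx/300: 1, 0.66333…, 0.4, 0.26667…, 0.18667…, 0.11667…, 0.08
lx·mx for x ≥ 5: 0.198333…, 0.12 → sum = 0.318333…
V_5 = 0.318333… / l_5 = 0.318333… / 0.116667… = 2.728571… → 2.729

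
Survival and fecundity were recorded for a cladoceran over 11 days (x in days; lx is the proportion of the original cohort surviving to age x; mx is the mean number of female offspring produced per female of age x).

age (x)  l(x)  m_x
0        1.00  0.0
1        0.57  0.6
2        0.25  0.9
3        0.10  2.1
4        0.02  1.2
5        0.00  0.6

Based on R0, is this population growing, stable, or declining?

R0 = Σ lx·mx = 0 + 0.342 + 0.225 + 0.21 + 0.024 + 0 = 0.801
R0 < 1, so the population is declining.

declining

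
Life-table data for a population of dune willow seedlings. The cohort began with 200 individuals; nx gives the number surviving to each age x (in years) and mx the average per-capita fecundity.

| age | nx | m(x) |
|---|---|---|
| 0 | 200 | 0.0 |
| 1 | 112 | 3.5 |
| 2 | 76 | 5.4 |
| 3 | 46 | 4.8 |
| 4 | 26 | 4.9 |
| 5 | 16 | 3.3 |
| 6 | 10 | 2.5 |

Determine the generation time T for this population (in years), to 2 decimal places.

lx = nx/n0 = nx/200: 1, 0.56, 0.38, 0.23, 0.13, 0.08, 0.05
lx·mx: 0, 1.96, 2.052, 1.104, 0.637, 0.264, 0.125 → R0 = 6.142
x·lx·mx: 0, 1.96, 4.104, 3.312, 2.548, 1.32, 0.75 → Σ = 13.994
T = 13.994 / 6.142 = 2.278411… → 2.28

2.28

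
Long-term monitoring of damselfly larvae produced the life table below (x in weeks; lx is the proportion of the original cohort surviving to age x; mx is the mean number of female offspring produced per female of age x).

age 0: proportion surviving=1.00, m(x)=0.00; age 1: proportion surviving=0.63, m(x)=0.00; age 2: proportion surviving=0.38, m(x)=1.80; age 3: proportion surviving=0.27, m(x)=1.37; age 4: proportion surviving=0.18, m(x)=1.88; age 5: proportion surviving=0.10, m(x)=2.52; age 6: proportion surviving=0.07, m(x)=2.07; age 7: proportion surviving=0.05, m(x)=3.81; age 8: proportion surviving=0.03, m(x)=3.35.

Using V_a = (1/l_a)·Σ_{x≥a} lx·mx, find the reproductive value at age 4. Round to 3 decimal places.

lx·mx for x ≥ 4: 0.3384, 0.252, 0.1449, 0.1905, 0.1005 → sum = 1.0263
V_4 = 1.0263 / l_4 = 1.0263 / 0.18 = 5.701667… → 5.702

5.702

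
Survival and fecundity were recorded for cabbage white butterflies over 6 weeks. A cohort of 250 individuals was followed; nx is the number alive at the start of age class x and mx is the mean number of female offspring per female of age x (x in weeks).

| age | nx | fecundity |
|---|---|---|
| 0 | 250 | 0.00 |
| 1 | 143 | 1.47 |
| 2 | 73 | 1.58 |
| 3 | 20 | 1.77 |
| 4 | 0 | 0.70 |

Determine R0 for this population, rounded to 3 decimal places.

lx = nx/n0 = nx/250: 1, 0.572, 0.292, 0.08, 0
lx·mx by age: 0, 0.84084, 0.46136, 0.1416, 0
R0 = Σ lx·mx = 1.4438 → 1.444

1.444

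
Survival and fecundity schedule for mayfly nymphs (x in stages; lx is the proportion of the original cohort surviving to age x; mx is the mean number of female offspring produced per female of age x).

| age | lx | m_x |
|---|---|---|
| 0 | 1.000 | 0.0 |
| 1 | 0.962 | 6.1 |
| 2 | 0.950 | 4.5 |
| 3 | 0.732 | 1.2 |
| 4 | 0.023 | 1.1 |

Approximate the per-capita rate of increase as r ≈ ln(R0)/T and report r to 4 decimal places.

1.5469

R0 = Σ lx·mx = 0 + 5.8682 + 4.275 + 0.8784 + 0.0253 = 11.0469
Σ x·lx·mx = 17.1546; T = 17.1546/11.0469 = 1.55289…
r ≈ ln(R0)/T = ln(11.0469)/1.55289… = 1.546892… → 1.5469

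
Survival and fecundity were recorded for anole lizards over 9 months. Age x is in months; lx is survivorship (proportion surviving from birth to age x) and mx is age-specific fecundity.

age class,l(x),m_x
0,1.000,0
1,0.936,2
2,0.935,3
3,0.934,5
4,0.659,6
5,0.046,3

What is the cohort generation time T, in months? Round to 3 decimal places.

2.827

lx·mx: 0, 1.872, 2.805, 4.67, 3.954, 0.138 → R0 = 13.439
x·lx·mx: 0, 1.872, 5.61, 14.01, 15.816, 0.69 → Σ = 37.998
T = 37.998 / 13.439 = 2.827443… → 2.827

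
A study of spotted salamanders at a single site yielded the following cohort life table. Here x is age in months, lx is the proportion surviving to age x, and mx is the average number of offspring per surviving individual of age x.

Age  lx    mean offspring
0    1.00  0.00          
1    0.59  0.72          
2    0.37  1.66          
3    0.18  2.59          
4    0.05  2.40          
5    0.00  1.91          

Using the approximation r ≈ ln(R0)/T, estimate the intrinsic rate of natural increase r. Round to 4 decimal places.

0.2235

R0 = Σ lx·mx = 0 + 0.4248 + 0.6142 + 0.4662 + 0.12 + 0 = 1.6252
Σ x·lx·mx = 3.5318; T = 3.5318/1.6252 = 2.17315…
r ≈ ln(R0)/T = ln(1.6252)/2.17315… = 0.223469… → 0.2235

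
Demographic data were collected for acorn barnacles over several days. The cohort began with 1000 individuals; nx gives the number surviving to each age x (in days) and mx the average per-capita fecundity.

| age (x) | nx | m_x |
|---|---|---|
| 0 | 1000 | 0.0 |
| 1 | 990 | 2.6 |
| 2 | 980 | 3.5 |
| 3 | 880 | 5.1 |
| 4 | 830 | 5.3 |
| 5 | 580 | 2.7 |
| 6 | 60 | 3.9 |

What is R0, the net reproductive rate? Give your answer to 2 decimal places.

lx = nx/n0 = nx/1000: 1, 0.99, 0.98, 0.88, 0.83, 0.58, 0.06
lx·mx by age: 0, 2.574, 3.43, 4.488, 4.399, 1.566, 0.234
R0 = Σ lx·mx = 16.691 → 16.69

16.69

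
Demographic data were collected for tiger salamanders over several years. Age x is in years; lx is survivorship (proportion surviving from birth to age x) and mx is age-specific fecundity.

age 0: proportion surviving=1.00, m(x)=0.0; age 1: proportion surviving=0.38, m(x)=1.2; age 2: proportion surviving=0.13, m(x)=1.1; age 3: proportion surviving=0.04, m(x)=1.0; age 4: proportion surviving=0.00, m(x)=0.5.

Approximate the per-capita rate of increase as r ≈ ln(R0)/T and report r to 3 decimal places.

R0 = Σ lx·mx = 0 + 0.456 + 0.143 + 0.04 + 0 = 0.639
Σ x·lx·mx = 0.862; T = 0.862/0.639 = 1.34898…
r ≈ ln(R0)/T = ln(0.639)/1.34898… = -0.33199… → -0.332

-0.332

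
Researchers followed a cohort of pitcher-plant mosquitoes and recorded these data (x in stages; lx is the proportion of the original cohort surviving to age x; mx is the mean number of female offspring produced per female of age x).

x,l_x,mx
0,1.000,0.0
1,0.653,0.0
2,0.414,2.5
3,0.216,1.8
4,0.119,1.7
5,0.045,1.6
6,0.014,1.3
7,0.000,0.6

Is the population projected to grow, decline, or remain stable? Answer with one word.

R0 = Σ lx·mx = 0 + 0 + 1.035 + 0.3888 + 0.2023 + 0.072 + 0.0182 + 0 = 1.7163
R0 > 1, so the population is growing.

growing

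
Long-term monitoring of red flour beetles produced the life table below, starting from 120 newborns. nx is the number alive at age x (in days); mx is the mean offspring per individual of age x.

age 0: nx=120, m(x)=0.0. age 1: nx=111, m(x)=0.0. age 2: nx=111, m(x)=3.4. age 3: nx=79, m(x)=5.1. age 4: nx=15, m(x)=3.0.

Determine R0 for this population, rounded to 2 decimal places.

lx = nx/n0 = nx/120: 1, 0.925, 0.925, 0.65833…, 0.125
lx·mx by age: 0, 0, 3.145, 3.3575…, 0.375
R0 = Σ lx·mx = 6.8775… → 6.88

6.88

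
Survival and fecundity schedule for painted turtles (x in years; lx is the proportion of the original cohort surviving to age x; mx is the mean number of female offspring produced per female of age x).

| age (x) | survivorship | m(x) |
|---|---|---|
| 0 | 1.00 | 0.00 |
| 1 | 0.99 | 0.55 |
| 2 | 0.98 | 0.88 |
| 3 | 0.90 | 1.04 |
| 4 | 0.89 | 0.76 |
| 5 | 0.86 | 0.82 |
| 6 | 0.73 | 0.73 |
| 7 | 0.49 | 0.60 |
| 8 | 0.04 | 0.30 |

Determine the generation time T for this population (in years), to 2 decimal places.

lx·mx: 0, 0.5445, 0.8624, 0.936, 0.6764, 0.7052, 0.5329, 0.294, 0.012 → R0 = 4.5634
x·lx·mx: 0, 0.5445, 1.7248, 2.808, 2.7056, 3.526, 3.1974, 2.058, 0.096 → Σ = 16.6603
T = 16.6603 / 4.5634 = 3.650852… → 3.65

3.65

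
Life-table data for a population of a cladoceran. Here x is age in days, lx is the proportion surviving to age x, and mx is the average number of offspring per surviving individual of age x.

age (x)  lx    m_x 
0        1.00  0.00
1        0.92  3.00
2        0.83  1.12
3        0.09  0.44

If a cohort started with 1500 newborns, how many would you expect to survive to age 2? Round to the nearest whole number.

1245

Expected survivors = N0 · l_2 = 1500 × 0.83 = 1245 → 1245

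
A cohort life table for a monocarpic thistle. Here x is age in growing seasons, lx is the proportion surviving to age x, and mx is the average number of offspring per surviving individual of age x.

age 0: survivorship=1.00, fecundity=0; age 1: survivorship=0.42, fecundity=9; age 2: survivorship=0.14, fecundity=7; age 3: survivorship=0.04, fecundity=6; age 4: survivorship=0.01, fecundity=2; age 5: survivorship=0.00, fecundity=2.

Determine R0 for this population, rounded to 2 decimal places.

5.02

lx·mx by age: 0, 3.78, 0.98, 0.24, 0.02, 0
R0 = Σ lx·mx = 5.02 → 5.02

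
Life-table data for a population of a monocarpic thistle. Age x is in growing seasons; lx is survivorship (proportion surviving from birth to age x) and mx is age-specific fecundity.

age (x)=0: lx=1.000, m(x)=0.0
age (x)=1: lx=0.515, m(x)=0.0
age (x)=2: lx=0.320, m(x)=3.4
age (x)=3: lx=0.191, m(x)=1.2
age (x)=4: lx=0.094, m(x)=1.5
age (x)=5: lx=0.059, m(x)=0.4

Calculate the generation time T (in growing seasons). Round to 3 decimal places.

2.393

lx·mx: 0, 0, 1.088, 0.2292, 0.141, 0.0236 → R0 = 1.4818
x·lx·mx: 0, 0, 2.176, 0.6876, 0.564, 0.118 → Σ = 3.5456
T = 3.5456 / 1.4818 = 2.392766… → 2.393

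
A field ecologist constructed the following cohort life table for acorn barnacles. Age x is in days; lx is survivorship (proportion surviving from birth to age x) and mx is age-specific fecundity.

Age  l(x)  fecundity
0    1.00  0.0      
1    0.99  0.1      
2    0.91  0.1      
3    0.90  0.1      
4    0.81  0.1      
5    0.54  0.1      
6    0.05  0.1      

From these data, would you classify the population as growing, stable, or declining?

R0 = Σ lx·mx = 0 + 0.099 + 0.091 + 0.09 + 0.081 + 0.054 + 0.005 = 0.42
R0 < 1, so the population is declining.

declining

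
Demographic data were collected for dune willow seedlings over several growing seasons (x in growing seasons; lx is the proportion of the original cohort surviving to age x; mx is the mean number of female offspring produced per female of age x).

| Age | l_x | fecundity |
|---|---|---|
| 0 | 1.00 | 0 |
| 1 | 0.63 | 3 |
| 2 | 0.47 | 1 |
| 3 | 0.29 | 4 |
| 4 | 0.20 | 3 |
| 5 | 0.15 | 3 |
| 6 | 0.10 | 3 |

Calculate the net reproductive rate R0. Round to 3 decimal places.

4.870

lx·mx by age: 0, 1.89, 0.47, 1.16, 0.6, 0.45, 0.3
R0 = Σ lx·mx = 4.87 → 4.870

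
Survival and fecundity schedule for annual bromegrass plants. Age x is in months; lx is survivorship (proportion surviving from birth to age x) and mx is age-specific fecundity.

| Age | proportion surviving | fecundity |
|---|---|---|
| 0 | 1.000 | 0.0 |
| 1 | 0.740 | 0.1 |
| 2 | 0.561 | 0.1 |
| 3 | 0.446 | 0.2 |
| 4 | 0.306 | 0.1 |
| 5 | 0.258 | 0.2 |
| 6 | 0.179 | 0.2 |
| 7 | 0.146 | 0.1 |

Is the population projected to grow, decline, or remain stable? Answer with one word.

R0 = Σ lx·mx = 0 + 0.074 + 0.0561 + 0.0892 + 0.0306 + 0.0516 + 0.0358 + 0.0146 = 0.3519
R0 < 1, so the population is declining.

declining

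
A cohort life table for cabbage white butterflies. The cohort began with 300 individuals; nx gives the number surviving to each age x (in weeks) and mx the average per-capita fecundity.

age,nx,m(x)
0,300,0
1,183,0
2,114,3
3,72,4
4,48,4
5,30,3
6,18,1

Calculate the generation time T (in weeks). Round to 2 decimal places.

lx = nx/n0 = nx/300: 1, 0.61, 0.38, 0.24, 0.16, 0.1, 0.06
lx·mx: 0, 0, 1.14, 0.96, 0.64, 0.3, 0.06 → R0 = 3.1
x·lx·mx: 0, 0, 2.28, 2.88, 2.56, 1.5, 0.36 → Σ = 9.58
T = 9.58 / 3.1 = 3.090323… → 3.09

3.09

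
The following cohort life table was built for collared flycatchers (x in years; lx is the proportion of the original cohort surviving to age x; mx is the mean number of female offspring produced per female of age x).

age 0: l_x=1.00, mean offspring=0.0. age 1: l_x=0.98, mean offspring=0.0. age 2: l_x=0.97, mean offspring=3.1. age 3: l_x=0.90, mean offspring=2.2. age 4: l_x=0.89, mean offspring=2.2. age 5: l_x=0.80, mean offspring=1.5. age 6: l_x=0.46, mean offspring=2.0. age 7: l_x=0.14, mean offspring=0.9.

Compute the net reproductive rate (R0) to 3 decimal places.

9.191

lx·mx by age: 0, 0, 3.007, 1.98, 1.958, 1.2, 0.92, 0.126
R0 = Σ lx·mx = 9.191 → 9.191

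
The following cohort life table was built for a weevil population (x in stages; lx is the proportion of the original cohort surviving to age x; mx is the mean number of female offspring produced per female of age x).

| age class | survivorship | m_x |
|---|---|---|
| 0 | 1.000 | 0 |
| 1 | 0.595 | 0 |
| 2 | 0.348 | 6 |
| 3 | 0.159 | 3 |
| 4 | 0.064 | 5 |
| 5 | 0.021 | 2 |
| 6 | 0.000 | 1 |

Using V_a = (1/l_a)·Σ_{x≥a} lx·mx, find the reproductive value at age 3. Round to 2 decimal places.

lx·mx for x ≥ 3: 0.477, 0.32, 0.042, 0 → sum = 0.839
V_3 = 0.839 / l_3 = 0.839 / 0.159 = 5.27673… → 5.28

5.28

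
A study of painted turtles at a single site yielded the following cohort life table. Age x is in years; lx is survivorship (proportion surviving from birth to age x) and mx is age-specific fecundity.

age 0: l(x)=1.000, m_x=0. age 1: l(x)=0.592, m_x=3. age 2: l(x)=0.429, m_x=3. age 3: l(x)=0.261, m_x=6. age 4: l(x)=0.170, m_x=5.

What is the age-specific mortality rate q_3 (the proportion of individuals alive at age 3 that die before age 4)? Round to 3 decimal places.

0.349

q_3 = (l_3 − l_4) / l_3 = (0.261 − 0.17) / 0.261
     = 0.091 / 0.261 = 0.348659… → 0.349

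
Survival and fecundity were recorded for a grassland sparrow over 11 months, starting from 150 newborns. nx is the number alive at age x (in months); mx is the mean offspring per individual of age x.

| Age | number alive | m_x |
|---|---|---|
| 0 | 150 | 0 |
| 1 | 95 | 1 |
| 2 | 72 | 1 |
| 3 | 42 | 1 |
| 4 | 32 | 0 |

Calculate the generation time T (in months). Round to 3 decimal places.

1.746

lx = nx/n0 = nx/150: 1, 0.63333…, 0.48, 0.28, 0.21333…
lx·mx: 0, 0.633333…, 0.48, 0.28, 0 → R0 = 1.393333…
x·lx·mx: 0, 0.633333…, 0.96, 0.84, 0 → Σ = 2.433333…
T = 2.433333… / 1.393333… = 1.746411… → 1.746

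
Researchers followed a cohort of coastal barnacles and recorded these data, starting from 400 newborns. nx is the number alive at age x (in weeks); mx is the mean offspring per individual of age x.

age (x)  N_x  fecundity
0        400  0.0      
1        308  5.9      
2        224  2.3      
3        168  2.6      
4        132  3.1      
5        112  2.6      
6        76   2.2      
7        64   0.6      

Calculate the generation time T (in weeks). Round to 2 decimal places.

lx = nx/n0 = nx/400: 1, 0.77, 0.56, 0.42, 0.33, 0.28, 0.19, 0.16
lx·mx: 0, 4.543, 1.288, 1.092, 1.023, 0.728, 0.418, 0.096 → R0 = 9.188
x·lx·mx: 0, 4.543, 2.576, 3.276, 4.092, 3.64, 2.508, 0.672 → Σ = 21.307
T = 21.307 / 9.188 = 2.319003… → 2.32

2.32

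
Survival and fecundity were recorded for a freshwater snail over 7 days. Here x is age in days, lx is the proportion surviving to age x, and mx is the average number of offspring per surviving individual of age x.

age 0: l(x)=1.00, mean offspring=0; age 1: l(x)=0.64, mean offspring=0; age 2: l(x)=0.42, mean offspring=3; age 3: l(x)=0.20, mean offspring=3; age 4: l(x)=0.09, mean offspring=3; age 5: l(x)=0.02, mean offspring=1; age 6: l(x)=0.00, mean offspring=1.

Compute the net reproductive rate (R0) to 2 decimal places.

lx·mx by age: 0, 0, 1.26, 0.6, 0.27, 0.02, 0
R0 = Σ lx·mx = 2.15 → 2.15

2.15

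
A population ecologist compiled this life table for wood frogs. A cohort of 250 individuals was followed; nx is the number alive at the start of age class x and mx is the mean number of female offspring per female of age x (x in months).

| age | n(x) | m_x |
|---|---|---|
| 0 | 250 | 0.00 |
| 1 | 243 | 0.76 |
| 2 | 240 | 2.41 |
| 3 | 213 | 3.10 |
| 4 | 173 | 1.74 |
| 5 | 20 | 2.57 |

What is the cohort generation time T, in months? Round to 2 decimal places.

2.69

lx = nx/n0 = nx/250: 1, 0.972, 0.96, 0.852, 0.692, 0.08
lx·mx: 0, 0.73872, 2.3136, 2.6412, 1.20408, 0.2056 → R0 = 7.1032
x·lx·mx: 0, 0.73872, 4.6272, 7.9236, 4.81632, 1.028 → Σ = 19.13384
T = 19.13384 / 7.1032 = 2.693693… → 2.69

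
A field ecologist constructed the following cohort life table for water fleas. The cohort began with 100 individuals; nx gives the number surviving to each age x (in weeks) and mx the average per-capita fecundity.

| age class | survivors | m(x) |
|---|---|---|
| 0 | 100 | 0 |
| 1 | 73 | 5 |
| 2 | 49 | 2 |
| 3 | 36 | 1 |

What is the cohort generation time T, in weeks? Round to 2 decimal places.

1.34

lx = nx/n0 = nx/100: 1, 0.73, 0.49, 0.36
lx·mx: 0, 3.65, 0.98, 0.36 → R0 = 4.99
x·lx·mx: 0, 3.65, 1.96, 1.08 → Σ = 6.69
T = 6.69 / 4.99 = 1.340681… → 1.34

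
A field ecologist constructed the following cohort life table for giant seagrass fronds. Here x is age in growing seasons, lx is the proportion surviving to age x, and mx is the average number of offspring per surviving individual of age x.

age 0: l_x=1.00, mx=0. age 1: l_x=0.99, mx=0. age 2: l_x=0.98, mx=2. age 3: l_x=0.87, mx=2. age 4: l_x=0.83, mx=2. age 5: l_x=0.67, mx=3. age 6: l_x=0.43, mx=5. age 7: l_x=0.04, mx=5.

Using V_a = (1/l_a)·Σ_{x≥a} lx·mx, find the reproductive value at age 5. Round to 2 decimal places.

lx·mx for x ≥ 5: 2.01, 2.15, 0.2 → sum = 4.36
V_5 = 4.36 / l_5 = 4.36 / 0.67 = 6.507463… → 6.51

6.51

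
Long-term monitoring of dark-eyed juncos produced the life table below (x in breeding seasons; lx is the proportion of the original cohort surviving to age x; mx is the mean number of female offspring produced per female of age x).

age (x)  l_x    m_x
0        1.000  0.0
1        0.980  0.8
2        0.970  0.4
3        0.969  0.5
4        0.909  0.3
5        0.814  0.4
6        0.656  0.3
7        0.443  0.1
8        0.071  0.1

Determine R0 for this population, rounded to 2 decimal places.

2.50

lx·mx by age: 0, 0.784, 0.388, 0.4845, 0.2727, 0.3256, 0.1968, 0.0443, 0.0071
R0 = Σ lx·mx = 2.503 → 2.50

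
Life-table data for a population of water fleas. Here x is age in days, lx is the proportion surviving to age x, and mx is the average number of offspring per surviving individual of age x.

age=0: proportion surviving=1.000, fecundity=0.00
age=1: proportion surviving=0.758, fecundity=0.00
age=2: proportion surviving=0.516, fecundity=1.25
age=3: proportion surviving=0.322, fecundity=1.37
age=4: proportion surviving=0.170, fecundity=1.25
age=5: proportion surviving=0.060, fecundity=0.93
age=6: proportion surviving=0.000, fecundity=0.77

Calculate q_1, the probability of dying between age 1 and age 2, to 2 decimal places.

q_1 = (l_1 − l_2) / l_1 = (0.758 − 0.516) / 0.758
     = 0.242 / 0.758 = 0.319261… → 0.32

0.32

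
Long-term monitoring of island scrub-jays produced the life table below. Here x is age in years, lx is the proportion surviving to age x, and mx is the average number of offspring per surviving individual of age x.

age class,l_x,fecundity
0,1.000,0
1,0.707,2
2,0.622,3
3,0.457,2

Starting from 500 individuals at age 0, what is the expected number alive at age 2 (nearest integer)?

Expected survivors = N0 · l_2 = 500 × 0.622 = 311 → 311

311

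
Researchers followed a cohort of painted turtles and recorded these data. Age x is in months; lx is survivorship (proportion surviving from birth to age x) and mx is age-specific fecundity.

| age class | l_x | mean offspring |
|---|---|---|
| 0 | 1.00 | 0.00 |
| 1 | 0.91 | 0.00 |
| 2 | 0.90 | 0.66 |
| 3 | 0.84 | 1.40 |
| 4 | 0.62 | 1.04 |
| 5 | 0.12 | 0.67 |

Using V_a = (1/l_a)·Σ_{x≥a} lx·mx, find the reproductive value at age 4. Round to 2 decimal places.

1.17

lx·mx for x ≥ 4: 0.6448, 0.0804 → sum = 0.7252
V_4 = 0.7252 / l_4 = 0.7252 / 0.62 = 1.169677… → 1.17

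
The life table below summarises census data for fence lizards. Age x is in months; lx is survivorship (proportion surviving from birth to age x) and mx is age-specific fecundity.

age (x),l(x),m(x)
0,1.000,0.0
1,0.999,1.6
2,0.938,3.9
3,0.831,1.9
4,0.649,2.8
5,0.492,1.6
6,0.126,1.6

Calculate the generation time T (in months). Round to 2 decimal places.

lx·mx: 0, 1.5984, 3.6582, 1.5789, 1.8172, 0.7872, 0.2016 → R0 = 9.6415
x·lx·mx: 0, 1.5984, 7.3164, 4.7367, 7.2688, 3.936, 1.2096 → Σ = 26.0659
T = 26.0659 / 9.6415 = 2.703511… → 2.70

2.70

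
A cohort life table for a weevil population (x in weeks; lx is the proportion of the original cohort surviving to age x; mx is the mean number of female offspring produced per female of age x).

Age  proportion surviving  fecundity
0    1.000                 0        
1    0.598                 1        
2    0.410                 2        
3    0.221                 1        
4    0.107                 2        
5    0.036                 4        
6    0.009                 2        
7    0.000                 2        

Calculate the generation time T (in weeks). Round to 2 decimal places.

lx·mx: 0, 0.598, 0.82, 0.221, 0.214, 0.144, 0.018, 0 → R0 = 2.015
x·lx·mx: 0, 0.598, 1.64, 0.663, 0.856, 0.72, 0.108, 0 → Σ = 4.585
T = 4.585 / 2.015 = 2.275434… → 2.28

2.28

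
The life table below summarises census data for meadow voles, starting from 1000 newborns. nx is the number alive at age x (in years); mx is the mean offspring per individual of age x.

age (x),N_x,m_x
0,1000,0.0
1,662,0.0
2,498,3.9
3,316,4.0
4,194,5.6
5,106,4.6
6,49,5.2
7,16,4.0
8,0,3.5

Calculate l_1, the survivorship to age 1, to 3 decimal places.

l_1 = n_1/n_0 = 662/1000 = 0.662 → 0.662

0.662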